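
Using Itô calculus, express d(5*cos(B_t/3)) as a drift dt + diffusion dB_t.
d(5*cos(B_t/3)) = (-5*cos(B_t/3)/18) dt + (-5*sin(B_t/3)/3) dB_t

Itô's formula for f(B_t) gives d f(B_t) = f'(B_t) dB_t + (1/2) f''(B_t) dt. Compute derivatives of f(x) = 5*cos(x/3):
  f'(x)  = -5*sin(x/3)/3
  f''(x) = -5*cos(x/3)/9
Substitute x = B_t and multiply the f'' term by 1/2:
  drift     = (1/2) * (-5*cos(x/3)/9) evaluated at B_t = -5*cos(B_t/3)/18
  diffusion = (-5*sin(x/3)/3) evaluated at B_t = -5*sin(B_t/3)/3
Therefore d(5*cos(B_t/3)) = (-5*cos(B_t/3)/18) dt + (-5*sin(B_t/3)/3) dB_t.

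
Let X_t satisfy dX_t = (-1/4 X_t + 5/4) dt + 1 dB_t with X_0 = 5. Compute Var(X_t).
Var(X_t) = 2 - 2*exp(-t/2)

The variance V(t) = Var(X_t) satisfies V'(t) = 2 a V(t) + c^2 with V(0) = 0 (drift coefficient is linear in X, diffusion is constant). With a = -1/4, c = 1, the solution is
  V(t) = (c^2 / (2 a)) * (exp(2 a t) - 1)
       = (1^2 / (2*(-1/4))) * (exp((-1/2) t) - 1)
       = 2 - 2*exp(-t/2).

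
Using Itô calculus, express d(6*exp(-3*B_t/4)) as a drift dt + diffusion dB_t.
d(6*exp(-3*B_t/4)) = (27*exp(-3*B_t/4)/16) dt + (-9*exp(-3*B_t/4)/2) dB_t

Itô's formula for f(B_t) gives d f(B_t) = f'(B_t) dB_t + (1/2) f''(B_t) dt. Compute derivatives of f(x) = 6*exp(-3*x/4):
  f'(x)  = -9*exp(-3*x/4)/2
  f''(x) = 27*exp(-3*x/4)/8
Substitute x = B_t and multiply the f'' term by 1/2:
  drift     = (1/2) * (27*exp(-3*x/4)/8) evaluated at B_t = 27*exp(-3*B_t/4)/16
  diffusion = (-9*exp(-3*x/4)/2) evaluated at B_t = -9*exp(-3*B_t/4)/2
Therefore d(6*exp(-3*B_t/4)) = (27*exp(-3*B_t/4)/16) dt + (-9*exp(-3*B_t/4)/2) dB_t.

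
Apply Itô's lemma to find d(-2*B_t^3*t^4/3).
d(-2*B_t^3*t^4/3) = (2*B_t*t^3*(-4*B_t^2 - 3*t)/3) dt + (-2*B_t^2*t^4) dB_t

Itô's formula for f(t, x): d f(t, B_t) = (f_t + (1/2) f_xx) dt + f_x dB_t. Compute partials of f(t, x) = -2*t^4*x^3/3:
  f_t(t,x)  = -8*t^3*x^3/3
  f_x(t,x)  = -2*t^4*x^2
  f_xx(t,x) = -4*t^4*x
Assemble drift = f_t + (1/2) f_xx = 2*t^3*x*(-3*t - 4*x^2)/3 and diffusion = f_x = -2*t^4*x^2. Substituting x = B_t:
  d(-2*B_t^3*t^4/3) = (2*B_t*t^3*(-4*B_t^2 - 3*t)/3) dt + (-2*B_t^2*t^4) dB_t.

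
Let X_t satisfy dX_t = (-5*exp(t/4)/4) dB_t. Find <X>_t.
<X>_t = 25*exp(t/2)/8 - 25/8

For an Itô process dX_t = a(t) dt + b(t) dB_t, the quadratic variation is <X>_t = int_0^t b(s)^2 ds (the drift term does not contribute). Here b(s) = -5*exp(s/4)/4, so
  b(s)^2 = 25*exp(s/2)/16.
Integrating from 0 to t:
  <X>_t = int_0^t (25*exp(s/2)/16) ds = 25*exp(t/2)/8 - 25/8.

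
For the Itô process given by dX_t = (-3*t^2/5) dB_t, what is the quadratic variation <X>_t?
<X>_t = 9*t^5/125

For an Itô process dX_t = a(t) dt + b(t) dB_t, the quadratic variation is <X>_t = int_0^t b(s)^2 ds (the drift term does not contribute). Here b(s) = -3*s^2/5, so
  b(s)^2 = 9*s^4/25.
Integrating from 0 to t:
  <X>_t = int_0^t (9*s^4/25) ds = 9*t^5/125.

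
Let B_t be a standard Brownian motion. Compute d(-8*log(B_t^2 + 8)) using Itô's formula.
d(-8*log(B_t^2 + 8)) = (8*(B_t^2 - 8)/(B_t^2 + 8)^2) dt + (-16*B_t/(B_t^2 + 8)) dB_t

Itô's formula for f(B_t) gives d f(B_t) = f'(B_t) dB_t + (1/2) f''(B_t) dt. Compute derivatives of f(x) = -8*log(x^2 + 8):
  f'(x)  = -16*x/(x^2 + 8)
  f''(x) = 16*(x^2 - 8)/(x^2 + 8)^2
Substitute x = B_t and multiply the f'' term by 1/2:
  drift     = (1/2) * (16*(x^2 - 8)/(x^2 + 8)^2) evaluated at B_t = 8*(B_t^2 - 8)/(B_t^2 + 8)^2
  diffusion = (-16*x/(x^2 + 8)) evaluated at B_t = -16*B_t/(B_t^2 + 8)
Therefore d(-8*log(B_t^2 + 8)) = (8*(B_t^2 - 8)/(B_t^2 + 8)^2) dt + (-16*B_t/(B_t^2 + 8)) dB_t.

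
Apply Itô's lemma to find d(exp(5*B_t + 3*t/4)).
d(exp(5*B_t + 3*t/4)) = (53*exp(5*B_t + 3*t/4)/4) dt + (5*exp(5*B_t + 3*t/4)) dB_t

Itô's formula for f(t, x): d f(t, B_t) = (f_t + (1/2) f_xx) dt + f_x dB_t. Compute partials of f(t, x) = exp(3*t/4 + 5*x):
  f_t(t,x)  = 3*exp(3*t/4 + 5*x)/4
  f_x(t,x)  = 5*exp(3*t/4 + 5*x)
  f_xx(t,x) = 25*exp(3*t/4 + 5*x)
Assemble drift = f_t + (1/2) f_xx = 53*exp(3*t/4 + 5*x)/4 and diffusion = f_x = 5*exp(3*t/4 + 5*x). Substituting x = B_t:
  d(exp(5*B_t + 3*t/4)) = (53*exp(5*B_t + 3*t/4)/4) dt + (5*exp(5*B_t + 3*t/4)) dB_t.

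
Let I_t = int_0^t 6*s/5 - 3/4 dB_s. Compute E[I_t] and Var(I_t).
E[I_t] = 0; Var(I_t) = 3*t*(64*t^2 - 120*t + 75)/400

The Itô integral of a deterministic integrand f(s) has mean 0 because each increment f(s) * (B_{s+ds} - B_s) has mean 0. By the Itô isometry:
  Var( int_0^t f(s) dB_s ) = E[ (int_0^t f(s) dB_s)^2 ] = int_0^t f(s)^2 ds.
Here f(s) = 6*s/5 - 3/4, so f(s)^2 = 9*(8*s - 5)^2/400. Integrate:
  int_0^t (9*(8*s - 5)^2/400) ds = 3*t*(64*t^2 - 120*t + 75)/400.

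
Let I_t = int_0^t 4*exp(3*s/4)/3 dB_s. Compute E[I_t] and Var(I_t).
E[I_t] = 0; Var(I_t) = 32*exp(3*t/2)/27 - 32/27

The Itô integral of a deterministic integrand f(s) has mean 0 because each increment f(s) * (B_{s+ds} - B_s) has mean 0. By the Itô isometry:
  Var( int_0^t f(s) dB_s ) = E[ (int_0^t f(s) dB_s)^2 ] = int_0^t f(s)^2 ds.
Here f(s) = 4*exp(3*s/4)/3, so f(s)^2 = 16*exp(3*s/2)/9. Integrate:
  int_0^t (16*exp(3*s/2)/9) ds = 32*exp(3*t/2)/27 - 32/27.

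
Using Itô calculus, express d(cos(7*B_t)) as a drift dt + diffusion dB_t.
d(cos(7*B_t)) = (-49*cos(7*B_t)/2) dt + (-7*sin(7*B_t)) dB_t

Itô's formula for f(B_t) gives d f(B_t) = f'(B_t) dB_t + (1/2) f''(B_t) dt. Compute derivatives of f(x) = cos(7*x):
  f'(x)  = -7*sin(7*x)
  f''(x) = -49*cos(7*x)
Substitute x = B_t and multiply the f'' term by 1/2:
  drift     = (1/2) * (-49*cos(7*x)) evaluated at B_t = -49*cos(7*B_t)/2
  diffusion = (-7*sin(7*x)) evaluated at B_t = -7*sin(7*B_t)
Therefore d(cos(7*B_t)) = (-49*cos(7*B_t)/2) dt + (-7*sin(7*B_t)) dB_t.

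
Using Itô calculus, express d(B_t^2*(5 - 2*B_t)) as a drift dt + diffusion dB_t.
d(B_t^2*(5 - 2*B_t)) = (5 - 6*B_t) dt + (2*B_t*(5 - 3*B_t)) dB_t

Itô's formula for f(B_t) gives d f(B_t) = f'(B_t) dB_t + (1/2) f''(B_t) dt. Compute derivatives of f(x) = x^2*(5 - 2*x):
  f'(x)  = 2*x*(5 - 3*x)
  f''(x) = 10 - 12*x
Substitute x = B_t and multiply the f'' term by 1/2:
  drift     = (1/2) * (10 - 12*x) evaluated at B_t = 5 - 6*B_t
  diffusion = (2*x*(5 - 3*x)) evaluated at B_t = 2*B_t*(5 - 3*B_t)
Therefore d(B_t^2*(5 - 2*B_t)) = (5 - 6*B_t) dt + (2*B_t*(5 - 3*B_t)) dB_t.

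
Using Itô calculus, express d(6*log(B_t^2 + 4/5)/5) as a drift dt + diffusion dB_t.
d(6*log(B_t^2 + 4/5)/5) = (6*(4 - 5*B_t^2)/(5*B_t^2 + 4)^2) dt + (12*B_t/(5*B_t^2 + 4)) dB_t

Itô's formula for f(B_t) gives d f(B_t) = f'(B_t) dB_t + (1/2) f''(B_t) dt. Compute derivatives of f(x) = 6*log(x^2 + 4/5)/5:
  f'(x)  = 12*x/(5*x^2 + 4)
  f''(x) = 12*(4 - 5*x^2)/(5*x^2 + 4)^2
Substitute x = B_t and multiply the f'' term by 1/2:
  drift     = (1/2) * (12*(4 - 5*x^2)/(5*x^2 + 4)^2) evaluated at B_t = 6*(4 - 5*B_t^2)/(5*B_t^2 + 4)^2
  diffusion = (12*x/(5*x^2 + 4)) evaluated at B_t = 12*B_t/(5*B_t^2 + 4)
Therefore d(6*log(B_t^2 + 4/5)/5) = (6*(4 - 5*B_t^2)/(5*B_t^2 + 4)^2) dt + (12*B_t/(5*B_t^2 + 4)) dB_t.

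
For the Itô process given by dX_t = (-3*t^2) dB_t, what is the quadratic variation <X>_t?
<X>_t = 9*t^5/5

For an Itô process dX_t = a(t) dt + b(t) dB_t, the quadratic variation is <X>_t = int_0^t b(s)^2 ds (the drift term does not contribute). Here b(s) = -3*s^2, so
  b(s)^2 = 9*s^4.
Integrating from 0 to t:
  <X>_t = int_0^t (9*s^4) ds = 9*t^5/5.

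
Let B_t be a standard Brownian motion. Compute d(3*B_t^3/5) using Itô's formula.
d(3*B_t^3/5) = (9*B_t/5) dt + (9*B_t^2/5) dB_t

Itô's formula for f(B_t) gives d f(B_t) = f'(B_t) dB_t + (1/2) f''(B_t) dt. Compute derivatives of f(x) = 3*x^3/5:
  f'(x)  = 9*x^2/5
  f''(x) = 18*x/5
Substitute x = B_t and multiply the f'' term by 1/2:
  drift     = (1/2) * (18*x/5) evaluated at B_t = 9*B_t/5
  diffusion = (9*x^2/5) evaluated at B_t = 9*B_t^2/5
Therefore d(3*B_t^3/5) = (9*B_t/5) dt + (9*B_t^2/5) dB_t.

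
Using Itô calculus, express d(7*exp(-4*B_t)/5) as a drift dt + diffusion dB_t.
d(7*exp(-4*B_t)/5) = (56*exp(-4*B_t)/5) dt + (-28*exp(-4*B_t)/5) dB_t

Itô's formula for f(B_t) gives d f(B_t) = f'(B_t) dB_t + (1/2) f''(B_t) dt. Compute derivatives of f(x) = 7*exp(-4*x)/5:
  f'(x)  = -28*exp(-4*x)/5
  f''(x) = 112*exp(-4*x)/5
Substitute x = B_t and multiply the f'' term by 1/2:
  drift     = (1/2) * (112*exp(-4*x)/5) evaluated at B_t = 56*exp(-4*B_t)/5
  diffusion = (-28*exp(-4*x)/5) evaluated at B_t = -28*exp(-4*B_t)/5
Therefore d(7*exp(-4*B_t)/5) = (56*exp(-4*B_t)/5) dt + (-28*exp(-4*B_t)/5) dB_t.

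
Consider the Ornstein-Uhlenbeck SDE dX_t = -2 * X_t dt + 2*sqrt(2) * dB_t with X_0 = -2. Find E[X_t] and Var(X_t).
E[X_t] = -2*exp(-2*t); Var(X_t) = 2 - 2*exp(-4*t)

The OU SDE dX = -theta X dt + sigma dB admits the integrating factor exp(theta t): d(exp(theta t) X_t) = sigma exp(theta t) dB_t. Integrating from 0 to t:
  X_t = x_0 * exp(-theta t) + sigma * int_0^t exp(-theta (t-s)) dB_s.
The Itô integral has mean 0 and (by the Itô isometry) variance sigma^2 * int_0^t exp(-2 theta (t - s)) ds = sigma^2 * (1 - exp(-2 theta t)) / (2 theta).
With theta = 2, sigma = 2*sqrt(2), x_0 = -2:
  E[X_t] = -2 * exp(-2 t) = -2*exp(-2*t)
  Var(X_t) = (2*sqrt(2))^2 * (1 - exp(-2*2 t)) / (2 * 2) = 2 - 2*exp(-4*t).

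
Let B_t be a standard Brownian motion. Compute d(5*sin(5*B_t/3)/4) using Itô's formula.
d(5*sin(5*B_t/3)/4) = (-125*sin(5*B_t/3)/72) dt + (25*cos(5*B_t/3)/12) dB_t

Itô's formula for f(B_t) gives d f(B_t) = f'(B_t) dB_t + (1/2) f''(B_t) dt. Compute derivatives of f(x) = 5*sin(5*x/3)/4:
  f'(x)  = 25*cos(5*x/3)/12
  f''(x) = -125*sin(5*x/3)/36
Substitute x = B_t and multiply the f'' term by 1/2:
  drift     = (1/2) * (-125*sin(5*x/3)/36) evaluated at B_t = -125*sin(5*B_t/3)/72
  diffusion = (25*cos(5*x/3)/12) evaluated at B_t = 25*cos(5*B_t/3)/12
Therefore d(5*sin(5*B_t/3)/4) = (-125*sin(5*B_t/3)/72) dt + (25*cos(5*B_t/3)/12) dB_t.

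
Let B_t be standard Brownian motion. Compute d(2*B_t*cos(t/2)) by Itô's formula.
d(2*B_t*cos(t/2)) = (-B_t*sin(t/2)) dt + (2*cos(t/2)) dB_t

Itô's formula for f(t, x): d f(t, B_t) = (f_t + (1/2) f_xx) dt + f_x dB_t. Compute partials of f(t, x) = 2*x*cos(t/2):
  f_t(t,x)  = -x*sin(t/2)
  f_x(t,x)  = 2*cos(t/2)
  f_xx(t,x) = 0
Assemble drift = f_t + (1/2) f_xx = -x*sin(t/2) and diffusion = f_x = 2*cos(t/2). Substituting x = B_t:
  d(2*B_t*cos(t/2)) = (-B_t*sin(t/2)) dt + (2*cos(t/2)) dB_t.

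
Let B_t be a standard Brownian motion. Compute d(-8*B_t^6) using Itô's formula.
d(-8*B_t^6) = (-120*B_t^4) dt + (-48*B_t^5) dB_t

Itô's formula for f(B_t) gives d f(B_t) = f'(B_t) dB_t + (1/2) f''(B_t) dt. Compute derivatives of f(x) = -8*x^6:
  f'(x)  = -48*x^5
  f''(x) = -240*x^4
Substitute x = B_t and multiply the f'' term by 1/2:
  drift     = (1/2) * (-240*x^4) evaluated at B_t = -120*B_t^4
  diffusion = (-48*x^5) evaluated at B_t = -48*B_t^5
Therefore d(-8*B_t^6) = (-120*B_t^4) dt + (-48*B_t^5) dB_t.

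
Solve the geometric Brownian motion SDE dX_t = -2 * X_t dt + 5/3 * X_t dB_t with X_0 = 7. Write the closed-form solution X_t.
X_t = 7 * exp((-61/18) * t + (5/3) * B_t)

For GBM dX = mu X dt + sigma X dB with X_0 = x_0, apply Itô to Y = log X: dY = (mu - sigma^2/2) dt + sigma dB, so Y_t = log(x_0) + (mu - sigma^2/2) t + sigma B_t and hence X_t = x_0 * exp((mu - sigma^2/2) t + sigma B_t).
With mu = -2, sigma = 5/3, x_0 = 7, this gives:
  X_t = 7 * exp((-61/18) * t + (5/3) * B_t).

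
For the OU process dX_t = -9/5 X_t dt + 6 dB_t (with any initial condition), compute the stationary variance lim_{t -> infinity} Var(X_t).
lim Var(X_t) = 10

The OU SDE dX = -theta X dt + sigma dB admits the integrating factor exp(theta t): d(exp(theta t) X_t) = sigma exp(theta t) dB_t. Integrating from 0 to t gives X_t = x_0 * exp(-theta t) + sigma * int_0^t exp(-theta (t-s)) dB_s for any initial x_0. The Itô integral has variance (by the Itô isometry) sigma^2 * int_0^t exp(-2 theta (t - s)) ds = sigma^2 * (1 - exp(-2 theta t)) / (2 theta), independent of x_0.
With theta = 9/5, sigma = 6:
  Var(X_t) = (6)^2 * (1 - exp(-2*9/5 t)) / (2 * 9/5) = 10 - 10*exp(-18*t/5).
As t -> infinity, exp(-2*9/5 t) -> 0, so the stationary variance is sigma^2 / (2 theta) = 10.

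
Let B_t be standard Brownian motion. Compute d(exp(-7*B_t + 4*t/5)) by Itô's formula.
d(exp(-7*B_t + 4*t/5)) = (253*exp(-7*B_t + 4*t/5)/10) dt + (-7*exp(-7*B_t + 4*t/5)) dB_t

Itô's formula for f(t, x): d f(t, B_t) = (f_t + (1/2) f_xx) dt + f_x dB_t. Compute partials of f(t, x) = exp(4*t/5 - 7*x):
  f_t(t,x)  = 4*exp(4*t/5 - 7*x)/5
  f_x(t,x)  = -7*exp(4*t/5 - 7*x)
  f_xx(t,x) = 49*exp(4*t/5 - 7*x)
Assemble drift = f_t + (1/2) f_xx = 253*exp(4*t/5 - 7*x)/10 and diffusion = f_x = -7*exp(4*t/5 - 7*x). Substituting x = B_t:
  d(exp(-7*B_t + 4*t/5)) = (253*exp(-7*B_t + 4*t/5)/10) dt + (-7*exp(-7*B_t + 4*t/5)) dB_t.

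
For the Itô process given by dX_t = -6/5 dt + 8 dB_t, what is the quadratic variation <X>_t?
<X>_t = 64*t

For an Itô process dX_t = a(t) dt + b(t) dB_t, the quadratic variation is <X>_t = int_0^t b(s)^2 ds (the drift term does not contribute). Here b(s) = 8, so
  b(s)^2 = 64.
Integrating from 0 to t:
  <X>_t = int_0^t (64) ds = 64*t.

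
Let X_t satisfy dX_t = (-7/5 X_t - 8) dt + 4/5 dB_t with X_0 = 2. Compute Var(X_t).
Var(X_t) = 8/35 - 8*exp(-14*t/5)/35

The variance V(t) = Var(X_t) satisfies V'(t) = 2 a V(t) + c^2 with V(0) = 0 (drift coefficient is linear in X, diffusion is constant). With a = -7/5, c = 4/5, the solution is
  V(t) = (c^2 / (2 a)) * (exp(2 a t) - 1)
       = ((4/5)^2 / (2*(-7/5))) * (exp((-14/5) t) - 1)
       = 8/35 - 8*exp(-14*t/5)/35.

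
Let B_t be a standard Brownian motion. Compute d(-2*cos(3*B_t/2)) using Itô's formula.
d(-2*cos(3*B_t/2)) = (9*cos(3*B_t/2)/4) dt + (3*sin(3*B_t/2)) dB_t

Itô's formula for f(B_t) gives d f(B_t) = f'(B_t) dB_t + (1/2) f''(B_t) dt. Compute derivatives of f(x) = -2*cos(3*x/2):
  f'(x)  = 3*sin(3*x/2)
  f''(x) = 9*cos(3*x/2)/2
Substitute x = B_t and multiply the f'' term by 1/2:
  drift     = (1/2) * (9*cos(3*x/2)/2) evaluated at B_t = 9*cos(3*B_t/2)/4
  diffusion = (3*sin(3*x/2)) evaluated at B_t = 3*sin(3*B_t/2)
Therefore d(-2*cos(3*B_t/2)) = (9*cos(3*B_t/2)/4) dt + (3*sin(3*B_t/2)) dB_t.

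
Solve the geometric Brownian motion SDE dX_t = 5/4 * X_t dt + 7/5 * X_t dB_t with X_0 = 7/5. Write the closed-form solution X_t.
X_t = 7/5 * exp((27/100) * t + (7/5) * B_t)

For GBM dX = mu X dt + sigma X dB with X_0 = x_0, apply Itô to Y = log X: dY = (mu - sigma^2/2) dt + sigma dB, so Y_t = log(x_0) + (mu - sigma^2/2) t + sigma B_t and hence X_t = x_0 * exp((mu - sigma^2/2) t + sigma B_t).
With mu = 5/4, sigma = 7/5, x_0 = 7/5, this gives:
  X_t = 7/5 * exp((27/100) * t + (7/5) * B_t).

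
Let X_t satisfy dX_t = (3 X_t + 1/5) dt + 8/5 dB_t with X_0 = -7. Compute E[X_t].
E[X_t] = -104*exp(3*t)/15 - 1/15

Taking expectations and using E[dB_t] = 0, the mean m(t) = E[X_t] satisfies the ODE m'(t) = a m(t) + b with m(0) = x_0. With a = 3, b = 1/5, x_0 = -7, the solution is
  m(t) = x_0 * exp(a t) + (b/a) * (exp(a t) - 1)
       = (-7) * exp(3 t) + ((1/5)/3) * (exp(3 t) - 1)
       = -104*exp(3*t)/15 - 1/15.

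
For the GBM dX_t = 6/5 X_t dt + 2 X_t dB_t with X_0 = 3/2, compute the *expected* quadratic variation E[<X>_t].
E[<X>_t] = 45*exp(32*t/5)/32 - 45/32

<X>_t = int_0^t (2 * X_s)^2 ds. Taking expectation inside the integral: E[<X>_t] = 2^2 * int_0^t E[X_s^2] ds. For GBM, E[X_s^2] = x_0^2 * exp((2 mu + sigma^2) s). Integrating:
  E[<X>_t] = 2^2 * (3/2)^2 * (exp((2*(6/5) + 2^2) t) - 1) / (2*(6/5) + 2^2)
           = 2^2 * (3/2)^2 * (exp((32/5) t) - 1) / (32/5) = 45*exp(32*t/5)/32 - 45/32.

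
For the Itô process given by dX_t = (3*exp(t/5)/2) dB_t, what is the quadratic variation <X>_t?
<X>_t = 45*exp(2*t/5)/8 - 45/8

For an Itô process dX_t = a(t) dt + b(t) dB_t, the quadratic variation is <X>_t = int_0^t b(s)^2 ds (the drift term does not contribute). Here b(s) = 3*exp(s/5)/2, so
  b(s)^2 = 9*exp(2*s/5)/4.
Integrating from 0 to t:
  <X>_t = int_0^t (9*exp(2*s/5)/4) ds = 45*exp(2*t/5)/8 - 45/8.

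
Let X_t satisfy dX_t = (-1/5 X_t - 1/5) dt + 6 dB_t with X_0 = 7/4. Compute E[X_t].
E[X_t] = -1 + 11*exp(-t/5)/4

Taking expectations and using E[dB_t] = 0, the mean m(t) = E[X_t] satisfies the ODE m'(t) = a m(t) + b with m(0) = x_0. With a = -1/5, b = -1/5, x_0 = 7/4, the solution is
  m(t) = x_0 * exp(a t) + (b/a) * (exp(a t) - 1)
       = (7/4) * exp((-1/5) t) + ((-1/5)/(-1/5)) * (exp((-1/5) t) - 1)
       = -1 + 11*exp(-t/5)/4.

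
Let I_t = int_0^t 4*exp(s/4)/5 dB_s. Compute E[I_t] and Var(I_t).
E[I_t] = 0; Var(I_t) = 32*exp(t/2)/25 - 32/25

The Itô integral of a deterministic integrand f(s) has mean 0 because each increment f(s) * (B_{s+ds} - B_s) has mean 0. By the Itô isometry:
  Var( int_0^t f(s) dB_s ) = E[ (int_0^t f(s) dB_s)^2 ] = int_0^t f(s)^2 ds.
Here f(s) = 4*exp(s/4)/5, so f(s)^2 = 16*exp(s/2)/25. Integrate:
  int_0^t (16*exp(s/2)/25) ds = 32*exp(t/2)/25 - 32/25.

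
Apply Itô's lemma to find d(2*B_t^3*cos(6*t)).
d(2*B_t^3*cos(6*t)) = (6*B_t*(-2*B_t^2*sin(6*t) + cos(6*t))) dt + (6*B_t^2*cos(6*t)) dB_t

Itô's formula for f(t, x): d f(t, B_t) = (f_t + (1/2) f_xx) dt + f_x dB_t. Compute partials of f(t, x) = 2*x^3*cos(6*t):
  f_t(t,x)  = -12*x^3*sin(6*t)
  f_x(t,x)  = 6*x^2*cos(6*t)
  f_xx(t,x) = 12*x*cos(6*t)
Assemble drift = f_t + (1/2) f_xx = 6*x*(-2*x^2*sin(6*t) + cos(6*t)) and diffusion = f_x = 6*x^2*cos(6*t). Substituting x = B_t:
  d(2*B_t^3*cos(6*t)) = (6*B_t*(-2*B_t^2*sin(6*t) + cos(6*t))) dt + (6*B_t^2*cos(6*t)) dB_t.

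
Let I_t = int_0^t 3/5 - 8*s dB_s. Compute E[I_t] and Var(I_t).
E[I_t] = 0; Var(I_t) = t*(1600*t^2 - 360*t + 27)/75

The Itô integral of a deterministic integrand f(s) has mean 0 because each increment f(s) * (B_{s+ds} - B_s) has mean 0. By the Itô isometry:
  Var( int_0^t f(s) dB_s ) = E[ (int_0^t f(s) dB_s)^2 ] = int_0^t f(s)^2 ds.
Here f(s) = 3/5 - 8*s, so f(s)^2 = (40*s - 3)^2/25. Integrate:
  int_0^t ((40*s - 3)^2/25) ds = t*(1600*t^2 - 360*t + 27)/75.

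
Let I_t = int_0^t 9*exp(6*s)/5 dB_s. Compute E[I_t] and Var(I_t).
E[I_t] = 0; Var(I_t) = 27*exp(12*t)/100 - 27/100

The Itô integral of a deterministic integrand f(s) has mean 0 because each increment f(s) * (B_{s+ds} - B_s) has mean 0. By the Itô isometry:
  Var( int_0^t f(s) dB_s ) = E[ (int_0^t f(s) dB_s)^2 ] = int_0^t f(s)^2 ds.
Here f(s) = 9*exp(6*s)/5, so f(s)^2 = 81*exp(12*s)/25. Integrate:
  int_0^t (81*exp(12*s)/25) ds = 27*exp(12*t)/100 - 27/100.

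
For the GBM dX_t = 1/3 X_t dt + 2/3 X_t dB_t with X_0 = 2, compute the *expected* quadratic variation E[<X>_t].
E[<X>_t] = 8*exp(10*t/9)/5 - 8/5

<X>_t = int_0^t ((2/3) * X_s)^2 ds. Taking expectation inside the integral: E[<X>_t] = (2/3)^2 * int_0^t E[X_s^2] ds. For GBM, E[X_s^2] = x_0^2 * exp((2 mu + sigma^2) s). Integrating:
  E[<X>_t] = (2/3)^2 * 2^2 * (exp((2*(1/3) + (2/3)^2) t) - 1) / (2*(1/3) + (2/3)^2)
           = (2/3)^2 * 2^2 * (exp((10/9) t) - 1) / (10/9) = 8*exp(10*t/9)/5 - 8/5.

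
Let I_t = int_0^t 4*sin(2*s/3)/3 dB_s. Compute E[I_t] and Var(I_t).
E[I_t] = 0; Var(I_t) = 8*t/9 - 2*sin(4*t/3)/3

The Itô integral of a deterministic integrand f(s) has mean 0 because each increment f(s) * (B_{s+ds} - B_s) has mean 0. By the Itô isometry:
  Var( int_0^t f(s) dB_s ) = E[ (int_0^t f(s) dB_s)^2 ] = int_0^t f(s)^2 ds.
Here f(s) = 4*sin(2*s/3)/3, so f(s)^2 = 16*sin(2*s/3)^2/9. Integrate:
  int_0^t (16*sin(2*s/3)^2/9) ds = 8*t/9 - 2*sin(4*t/3)/3.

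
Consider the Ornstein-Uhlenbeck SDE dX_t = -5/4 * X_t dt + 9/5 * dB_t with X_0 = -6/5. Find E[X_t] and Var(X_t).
E[X_t] = -6*exp(-5*t/4)/5; Var(X_t) = 162/125 - 162*exp(-5*t/2)/125

The OU SDE dX = -theta X dt + sigma dB admits the integrating factor exp(theta t): d(exp(theta t) X_t) = sigma exp(theta t) dB_t. Integrating from 0 to t:
  X_t = x_0 * exp(-theta t) + sigma * int_0^t exp(-theta (t-s)) dB_s.
The Itô integral has mean 0 and (by the Itô isometry) variance sigma^2 * int_0^t exp(-2 theta (t - s)) ds = sigma^2 * (1 - exp(-2 theta t)) / (2 theta).
With theta = 5/4, sigma = 9/5, x_0 = -6/5:
  E[X_t] = -6/5 * exp(-5/4 t) = -6*exp(-5*t/4)/5
  Var(X_t) = (9/5)^2 * (1 - exp(-2*5/4 t)) / (2 * 5/4) = 162/125 - 162*exp(-5*t/2)/125.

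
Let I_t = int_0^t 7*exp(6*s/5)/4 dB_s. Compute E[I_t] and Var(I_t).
E[I_t] = 0; Var(I_t) = 245*exp(12*t/5)/192 - 245/192

The Itô integral of a deterministic integrand f(s) has mean 0 because each increment f(s) * (B_{s+ds} - B_s) has mean 0. By the Itô isometry:
  Var( int_0^t f(s) dB_s ) = E[ (int_0^t f(s) dB_s)^2 ] = int_0^t f(s)^2 ds.
Here f(s) = 7*exp(6*s/5)/4, so f(s)^2 = 49*exp(12*s/5)/16. Integrate:
  int_0^t (49*exp(12*s/5)/16) ds = 245*exp(12*t/5)/192 - 245/192.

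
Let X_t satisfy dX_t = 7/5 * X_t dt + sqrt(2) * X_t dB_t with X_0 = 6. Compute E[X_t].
E[X_t] = 6*exp(7*t/5)

For GBM dX = mu X dt + sigma X dB with X_0 = x_0, apply Itô to Y = log X: dY = (mu - sigma^2/2) dt + sigma dB, so Y_t = log(x_0) + (mu - sigma^2/2) t + sigma B_t and hence X_t = x_0 * exp((mu - sigma^2/2) t + sigma B_t).
With mu = 7/5, sigma = sqrt(2), x_0 = 6, this gives:
  X_t = 6 * exp((2/5) * t + (sqrt(2)) * B_t).
Since sigma*B_t ~ Normal(0, sigma^2 t), E[exp(sigma*B_t)] = exp(sigma^2 t / 2); so E[X_t] = x_0 * exp((mu - sigma^2/2) t) * exp(sigma^2 t / 2) = x_0 * exp(mu t) = 6*exp(7*t/5).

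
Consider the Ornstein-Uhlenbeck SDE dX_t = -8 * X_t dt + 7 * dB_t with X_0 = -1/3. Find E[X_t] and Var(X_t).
E[X_t] = -exp(-8*t)/3; Var(X_t) = 49/16 - 49*exp(-16*t)/16

The OU SDE dX = -theta X dt + sigma dB admits the integrating factor exp(theta t): d(exp(theta t) X_t) = sigma exp(theta t) dB_t. Integrating from 0 to t:
  X_t = x_0 * exp(-theta t) + sigma * int_0^t exp(-theta (t-s)) dB_s.
The Itô integral has mean 0 and (by the Itô isometry) variance sigma^2 * int_0^t exp(-2 theta (t - s)) ds = sigma^2 * (1 - exp(-2 theta t)) / (2 theta).
With theta = 8, sigma = 7, x_0 = -1/3:
  E[X_t] = -1/3 * exp(-8 t) = -exp(-8*t)/3
  Var(X_t) = (7)^2 * (1 - exp(-2*8 t)) / (2 * 8) = 49/16 - 49*exp(-16*t)/16.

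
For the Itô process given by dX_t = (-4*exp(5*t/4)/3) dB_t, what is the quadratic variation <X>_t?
<X>_t = 32*exp(5*t/2)/45 - 32/45

For an Itô process dX_t = a(t) dt + b(t) dB_t, the quadratic variation is <X>_t = int_0^t b(s)^2 ds (the drift term does not contribute). Here b(s) = -4*exp(5*s/4)/3, so
  b(s)^2 = 16*exp(5*s/2)/9.
Integrating from 0 to t:
  <X>_t = int_0^t (16*exp(5*s/2)/9) ds = 32*exp(5*t/2)/45 - 32/45.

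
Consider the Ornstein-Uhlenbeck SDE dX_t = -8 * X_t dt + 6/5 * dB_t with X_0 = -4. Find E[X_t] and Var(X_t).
E[X_t] = -4*exp(-8*t); Var(X_t) = 9/100 - 9*exp(-16*t)/100

The OU SDE dX = -theta X dt + sigma dB admits the integrating factor exp(theta t): d(exp(theta t) X_t) = sigma exp(theta t) dB_t. Integrating from 0 to t:
  X_t = x_0 * exp(-theta t) + sigma * int_0^t exp(-theta (t-s)) dB_s.
The Itô integral has mean 0 and (by the Itô isometry) variance sigma^2 * int_0^t exp(-2 theta (t - s)) ds = sigma^2 * (1 - exp(-2 theta t)) / (2 theta).
With theta = 8, sigma = 6/5, x_0 = -4:
  E[X_t] = -4 * exp(-8 t) = -4*exp(-8*t)
  Var(X_t) = (6/5)^2 * (1 - exp(-2*8 t)) / (2 * 8) = 9/100 - 9*exp(-16*t)/100.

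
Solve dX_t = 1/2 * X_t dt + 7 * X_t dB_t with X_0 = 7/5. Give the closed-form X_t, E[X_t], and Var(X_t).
X_t = 7/5 * exp((-24) t + (7) B_t); E[X_t] = 7*exp(t/2)/5; Var(X_t) = 49*(exp(49*t) - 1)*exp(t)/25

For GBM dX = mu X dt + sigma X dB with X_0 = x_0, apply Itô to Y = log X: dY = (mu - sigma^2/2) dt + sigma dB, so Y_t = log(x_0) + (mu - sigma^2/2) t + sigma B_t and hence X_t = x_0 * exp((mu - sigma^2/2) t + sigma B_t).
With mu = 1/2, sigma = 7, x_0 = 7/5, this gives:
  X_t = 7/5 * exp((-24) * t + (7) * B_t).
Since sigma*B_t ~ Normal(0, sigma^2 t), E[exp(sigma*B_t)] = exp(sigma^2 t / 2); so E[X_t] = x_0 * exp((mu - sigma^2/2) t) * exp(sigma^2 t / 2) = x_0 * exp(mu t) = 7*exp(t/2)/5.
Var(X_t) = E[X_t^2] - (E[X_t])^2 = x_0^2 * exp(2 mu t) * (exp(sigma^2 t) - 1) = 49*(exp(49*t) - 1)*exp(t)/25.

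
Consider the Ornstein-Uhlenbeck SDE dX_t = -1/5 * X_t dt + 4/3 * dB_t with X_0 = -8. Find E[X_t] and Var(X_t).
E[X_t] = -8*exp(-t/5); Var(X_t) = 40/9 - 40*exp(-2*t/5)/9

The OU SDE dX = -theta X dt + sigma dB admits the integrating factor exp(theta t): d(exp(theta t) X_t) = sigma exp(theta t) dB_t. Integrating from 0 to t:
  X_t = x_0 * exp(-theta t) + sigma * int_0^t exp(-theta (t-s)) dB_s.
The Itô integral has mean 0 and (by the Itô isometry) variance sigma^2 * int_0^t exp(-2 theta (t - s)) ds = sigma^2 * (1 - exp(-2 theta t)) / (2 theta).
With theta = 1/5, sigma = 4/3, x_0 = -8:
  E[X_t] = -8 * exp(-1/5 t) = -8*exp(-t/5)
  Var(X_t) = (4/3)^2 * (1 - exp(-2*1/5 t)) / (2 * 1/5) = 40/9 - 40*exp(-2*t/5)/9.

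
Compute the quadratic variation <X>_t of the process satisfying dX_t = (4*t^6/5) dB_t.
<X>_t = 16*t^13/325

For an Itô process dX_t = a(t) dt + b(t) dB_t, the quadratic variation is <X>_t = int_0^t b(s)^2 ds (the drift term does not contribute). Here b(s) = 4*s^6/5, so
  b(s)^2 = 16*s^12/25.
Integrating from 0 to t:
  <X>_t = int_0^t (16*s^12/25) ds = 16*t^13/325.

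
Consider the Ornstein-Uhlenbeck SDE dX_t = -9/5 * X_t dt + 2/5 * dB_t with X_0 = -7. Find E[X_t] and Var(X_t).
E[X_t] = -7*exp(-9*t/5); Var(X_t) = 2/45 - 2*exp(-18*t/5)/45

The OU SDE dX = -theta X dt + sigma dB admits the integrating factor exp(theta t): d(exp(theta t) X_t) = sigma exp(theta t) dB_t. Integrating from 0 to t:
  X_t = x_0 * exp(-theta t) + sigma * int_0^t exp(-theta (t-s)) dB_s.
The Itô integral has mean 0 and (by the Itô isometry) variance sigma^2 * int_0^t exp(-2 theta (t - s)) ds = sigma^2 * (1 - exp(-2 theta t)) / (2 theta).
With theta = 9/5, sigma = 2/5, x_0 = -7:
  E[X_t] = -7 * exp(-9/5 t) = -7*exp(-9*t/5)
  Var(X_t) = (2/5)^2 * (1 - exp(-2*9/5 t)) / (2 * 9/5) = 2/45 - 2*exp(-18*t/5)/45.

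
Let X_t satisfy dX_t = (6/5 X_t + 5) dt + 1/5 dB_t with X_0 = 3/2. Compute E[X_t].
E[X_t] = 17*exp(6*t/5)/3 - 25/6

Taking expectations and using E[dB_t] = 0, the mean m(t) = E[X_t] satisfies the ODE m'(t) = a m(t) + b with m(0) = x_0. With a = 6/5, b = 5, x_0 = 3/2, the solution is
  m(t) = x_0 * exp(a t) + (b/a) * (exp(a t) - 1)
       = (3/2) * exp((6/5) t) + (5/(6/5)) * (exp((6/5) t) - 1)
       = 17*exp(6*t/5)/3 - 25/6.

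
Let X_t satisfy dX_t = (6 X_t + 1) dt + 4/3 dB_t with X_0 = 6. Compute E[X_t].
E[X_t] = 37*exp(6*t)/6 - 1/6

Taking expectations and using E[dB_t] = 0, the mean m(t) = E[X_t] satisfies the ODE m'(t) = a m(t) + b with m(0) = x_0. With a = 6, b = 1, x_0 = 6, the solution is
  m(t) = x_0 * exp(a t) + (b/a) * (exp(a t) - 1)
       = 6 * exp(6 t) + (1/6) * (exp(6 t) - 1)
       = 37*exp(6*t)/6 - 1/6.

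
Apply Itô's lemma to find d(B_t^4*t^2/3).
d(B_t^4*t^2/3) = (2*B_t^2*t*(B_t^2 + 3*t)/3) dt + (4*B_t^3*t^2/3) dB_t

Itô's formula for f(t, x): d f(t, B_t) = (f_t + (1/2) f_xx) dt + f_x dB_t. Compute partials of f(t, x) = t^2*x^4/3:
  f_t(t,x)  = 2*t*x^4/3
  f_x(t,x)  = 4*t^2*x^3/3
  f_xx(t,x) = 4*t^2*x^2
Assemble drift = f_t + (1/2) f_xx = 2*t*x^2*(3*t + x^2)/3 and diffusion = f_x = 4*t^2*x^3/3. Substituting x = B_t:
  d(B_t^4*t^2/3) = (2*B_t^2*t*(B_t^2 + 3*t)/3) dt + (4*B_t^3*t^2/3) dB_t.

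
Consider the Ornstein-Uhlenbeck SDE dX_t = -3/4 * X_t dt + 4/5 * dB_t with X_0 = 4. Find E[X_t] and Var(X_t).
E[X_t] = 4*exp(-3*t/4); Var(X_t) = 32/75 - 32*exp(-3*t/2)/75

The OU SDE dX = -theta X dt + sigma dB admits the integrating factor exp(theta t): d(exp(theta t) X_t) = sigma exp(theta t) dB_t. Integrating from 0 to t:
  X_t = x_0 * exp(-theta t) + sigma * int_0^t exp(-theta (t-s)) dB_s.
The Itô integral has mean 0 and (by the Itô isometry) variance sigma^2 * int_0^t exp(-2 theta (t - s)) ds = sigma^2 * (1 - exp(-2 theta t)) / (2 theta).
With theta = 3/4, sigma = 4/5, x_0 = 4:
  E[X_t] = 4 * exp(-3/4 t) = 4*exp(-3*t/4)
  Var(X_t) = (4/5)^2 * (1 - exp(-2*3/4 t)) / (2 * 3/4) = 32/75 - 32*exp(-3*t/2)/75.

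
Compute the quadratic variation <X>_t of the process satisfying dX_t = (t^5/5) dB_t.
<X>_t = t^11/275

For an Itô process dX_t = a(t) dt + b(t) dB_t, the quadratic variation is <X>_t = int_0^t b(s)^2 ds (the drift term does not contribute). Here b(s) = s^5/5, so
  b(s)^2 = s^10/25.
Integrating from 0 to t:
  <X>_t = int_0^t (s^10/25) ds = t^11/275.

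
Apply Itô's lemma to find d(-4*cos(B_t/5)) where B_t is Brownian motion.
d(-4*cos(B_t/5)) = (2*cos(B_t/5)/25) dt + (4*sin(B_t/5)/5) dB_t

Itô's formula for f(B_t) gives d f(B_t) = f'(B_t) dB_t + (1/2) f''(B_t) dt. Compute derivatives of f(x) = -4*cos(x/5):
  f'(x)  = 4*sin(x/5)/5
  f''(x) = 4*cos(x/5)/25
Substitute x = B_t and multiply the f'' term by 1/2:
  drift     = (1/2) * (4*cos(x/5)/25) evaluated at B_t = 2*cos(B_t/5)/25
  diffusion = (4*sin(x/5)/5) evaluated at B_t = 4*sin(B_t/5)/5
Therefore d(-4*cos(B_t/5)) = (2*cos(B_t/5)/25) dt + (4*sin(B_t/5)/5) dB_t.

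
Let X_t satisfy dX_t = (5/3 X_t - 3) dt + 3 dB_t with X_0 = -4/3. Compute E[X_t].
E[X_t] = 9/5 - 47*exp(5*t/3)/15

Taking expectations and using E[dB_t] = 0, the mean m(t) = E[X_t] satisfies the ODE m'(t) = a m(t) + b with m(0) = x_0. With a = 5/3, b = -3, x_0 = -4/3, the solution is
  m(t) = x_0 * exp(a t) + (b/a) * (exp(a t) - 1)
       = (-4/3) * exp((5/3) t) + ((-3)/(5/3)) * (exp((5/3) t) - 1)
       = 9/5 - 47*exp(5*t/3)/15.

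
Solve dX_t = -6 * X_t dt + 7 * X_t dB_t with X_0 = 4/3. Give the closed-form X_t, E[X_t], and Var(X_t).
X_t = 4/3 * exp((-61/2) t + (7) B_t); E[X_t] = 4*exp(-6*t)/3; Var(X_t) = (16*exp(49*t) - 16)*exp(-12*t)/9

For GBM dX = mu X dt + sigma X dB with X_0 = x_0, apply Itô to Y = log X: dY = (mu - sigma^2/2) dt + sigma dB, so Y_t = log(x_0) + (mu - sigma^2/2) t + sigma B_t and hence X_t = x_0 * exp((mu - sigma^2/2) t + sigma B_t).
With mu = -6, sigma = 7, x_0 = 4/3, this gives:
  X_t = 4/3 * exp((-61/2) * t + (7) * B_t).
Since sigma*B_t ~ Normal(0, sigma^2 t), E[exp(sigma*B_t)] = exp(sigma^2 t / 2); so E[X_t] = x_0 * exp((mu - sigma^2/2) t) * exp(sigma^2 t / 2) = x_0 * exp(mu t) = 4*exp(-6*t)/3.
Var(X_t) = E[X_t^2] - (E[X_t])^2 = x_0^2 * exp(2 mu t) * (exp(sigma^2 t) - 1) = (16*exp(49*t) - 16)*exp(-12*t)/9.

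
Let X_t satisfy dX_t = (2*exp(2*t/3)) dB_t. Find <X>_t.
<X>_t = 3*exp(4*t/3) - 3

For an Itô process dX_t = a(t) dt + b(t) dB_t, the quadratic variation is <X>_t = int_0^t b(s)^2 ds (the drift term does not contribute). Here b(s) = 2*exp(2*s/3), so
  b(s)^2 = 4*exp(4*s/3).
Integrating from 0 to t:
  <X>_t = int_0^t (4*exp(4*s/3)) ds = 3*exp(4*t/3) - 3.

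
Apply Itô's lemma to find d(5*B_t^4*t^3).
d(5*B_t^4*t^3) = (15*B_t^2*t^2*(B_t^2 + 2*t)) dt + (20*B_t^3*t^3) dB_t

Itô's formula for f(t, x): d f(t, B_t) = (f_t + (1/2) f_xx) dt + f_x dB_t. Compute partials of f(t, x) = 5*t^3*x^4:
  f_t(t,x)  = 15*t^2*x^4
  f_x(t,x)  = 20*t^3*x^3
  f_xx(t,x) = 60*t^3*x^2
Assemble drift = f_t + (1/2) f_xx = 15*t^2*x^2*(2*t + x^2) and diffusion = f_x = 20*t^3*x^3. Substituting x = B_t:
  d(5*B_t^4*t^3) = (15*B_t^2*t^2*(B_t^2 + 2*t)) dt + (20*B_t^3*t^3) dB_t.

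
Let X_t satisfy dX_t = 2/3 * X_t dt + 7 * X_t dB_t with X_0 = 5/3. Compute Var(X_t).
Var(X_t) = 25*(exp(49*t) - 1)*exp(4*t/3)/9

For GBM dX = mu X dt + sigma X dB with X_0 = x_0, apply Itô to Y = log X: dY = (mu - sigma^2/2) dt + sigma dB, so Y_t = log(x_0) + (mu - sigma^2/2) t + sigma B_t and hence X_t = x_0 * exp((mu - sigma^2/2) t + sigma B_t).
With mu = 2/3, sigma = 7, x_0 = 5/3, this gives:
  X_t = 5/3 * exp((-143/6) * t + (7) * B_t).
Since sigma*B_t ~ Normal(0, sigma^2 t), E[exp(sigma*B_t)] = exp(sigma^2 t / 2); so E[X_t] = x_0 * exp((mu - sigma^2/2) t) * exp(sigma^2 t / 2) = x_0 * exp(mu t) = 5*exp(2*t/3)/3.
Var(X_t) = E[X_t^2] - (E[X_t])^2 = x_0^2 * exp(2 mu t) * (exp(sigma^2 t) - 1) = 25*(exp(49*t) - 1)*exp(4*t/3)/9.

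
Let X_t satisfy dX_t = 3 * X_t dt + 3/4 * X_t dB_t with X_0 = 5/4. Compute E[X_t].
E[X_t] = 5*exp(3*t)/4

For GBM dX = mu X dt + sigma X dB with X_0 = x_0, apply Itô to Y = log X: dY = (mu - sigma^2/2) dt + sigma dB, so Y_t = log(x_0) + (mu - sigma^2/2) t + sigma B_t and hence X_t = x_0 * exp((mu - sigma^2/2) t + sigma B_t).
With mu = 3, sigma = 3/4, x_0 = 5/4, this gives:
  X_t = 5/4 * exp((87/32) * t + (3/4) * B_t).
Since sigma*B_t ~ Normal(0, sigma^2 t), E[exp(sigma*B_t)] = exp(sigma^2 t / 2); so E[X_t] = x_0 * exp((mu - sigma^2/2) t) * exp(sigma^2 t / 2) = x_0 * exp(mu t) = 5*exp(3*t)/4.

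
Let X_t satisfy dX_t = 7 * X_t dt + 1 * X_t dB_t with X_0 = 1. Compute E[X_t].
E[X_t] = exp(7*t)

For GBM dX = mu X dt + sigma X dB with X_0 = x_0, apply Itô to Y = log X: dY = (mu - sigma^2/2) dt + sigma dB, so Y_t = log(x_0) + (mu - sigma^2/2) t + sigma B_t and hence X_t = x_0 * exp((mu - sigma^2/2) t + sigma B_t).
With mu = 7, sigma = 1, x_0 = 1, this gives:
  X_t = 1 * exp((13/2) * t + (1) * B_t).
Since sigma*B_t ~ Normal(0, sigma^2 t), E[exp(sigma*B_t)] = exp(sigma^2 t / 2); so E[X_t] = x_0 * exp((mu - sigma^2/2) t) * exp(sigma^2 t / 2) = x_0 * exp(mu t) = exp(7*t).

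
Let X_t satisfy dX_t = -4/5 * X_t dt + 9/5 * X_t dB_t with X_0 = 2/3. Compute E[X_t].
E[X_t] = 2*exp(-4*t/5)/3

For GBM dX = mu X dt + sigma X dB with X_0 = x_0, apply Itô to Y = log X: dY = (mu - sigma^2/2) dt + sigma dB, so Y_t = log(x_0) + (mu - sigma^2/2) t + sigma B_t and hence X_t = x_0 * exp((mu - sigma^2/2) t + sigma B_t).
With mu = -4/5, sigma = 9/5, x_0 = 2/3, this gives:
  X_t = 2/3 * exp((-121/50) * t + (9/5) * B_t).
Since sigma*B_t ~ Normal(0, sigma^2 t), E[exp(sigma*B_t)] = exp(sigma^2 t / 2); so E[X_t] = x_0 * exp((mu - sigma^2/2) t) * exp(sigma^2 t / 2) = x_0 * exp(mu t) = 2*exp(-4*t/5)/3.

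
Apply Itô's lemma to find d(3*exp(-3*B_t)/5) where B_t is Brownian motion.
d(3*exp(-3*B_t)/5) = (27*exp(-3*B_t)/10) dt + (-9*exp(-3*B_t)/5) dB_t

Itô's formula for f(B_t) gives d f(B_t) = f'(B_t) dB_t + (1/2) f''(B_t) dt. Compute derivatives of f(x) = 3*exp(-3*x)/5:
  f'(x)  = -9*exp(-3*x)/5
  f''(x) = 27*exp(-3*x)/5
Substitute x = B_t and multiply the f'' term by 1/2:
  drift     = (1/2) * (27*exp(-3*x)/5) evaluated at B_t = 27*exp(-3*B_t)/10
  diffusion = (-9*exp(-3*x)/5) evaluated at B_t = -9*exp(-3*B_t)/5
Therefore d(3*exp(-3*B_t)/5) = (27*exp(-3*B_t)/10) dt + (-9*exp(-3*B_t)/5) dB_t.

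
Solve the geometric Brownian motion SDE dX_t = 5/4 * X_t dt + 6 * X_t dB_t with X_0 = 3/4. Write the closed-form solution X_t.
X_t = 3/4 * exp((-67/4) * t + (6) * B_t)

For GBM dX = mu X dt + sigma X dB with X_0 = x_0, apply Itô to Y = log X: dY = (mu - sigma^2/2) dt + sigma dB, so Y_t = log(x_0) + (mu - sigma^2/2) t + sigma B_t and hence X_t = x_0 * exp((mu - sigma^2/2) t + sigma B_t).
With mu = 5/4, sigma = 6, x_0 = 3/4, this gives:
  X_t = 3/4 * exp((-67/4) * t + (6) * B_t).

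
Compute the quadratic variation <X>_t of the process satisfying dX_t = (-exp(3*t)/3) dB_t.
<X>_t = exp(6*t)/54 - 1/54

For an Itô process dX_t = a(t) dt + b(t) dB_t, the quadratic variation is <X>_t = int_0^t b(s)^2 ds (the drift term does not contribute). Here b(s) = -exp(3*s)/3, so
  b(s)^2 = exp(6*s)/9.
Integrating from 0 to t:
  <X>_t = int_0^t (exp(6*s)/9) ds = exp(6*t)/54 - 1/54.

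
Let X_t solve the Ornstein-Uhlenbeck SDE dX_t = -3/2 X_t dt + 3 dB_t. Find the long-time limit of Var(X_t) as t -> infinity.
lim Var(X_t) = 3

The OU SDE dX = -theta X dt + sigma dB admits the integrating factor exp(theta t): d(exp(theta t) X_t) = sigma exp(theta t) dB_t. Integrating from 0 to t gives X_t = x_0 * exp(-theta t) + sigma * int_0^t exp(-theta (t-s)) dB_s for any initial x_0. The Itô integral has variance (by the Itô isometry) sigma^2 * int_0^t exp(-2 theta (t - s)) ds = sigma^2 * (1 - exp(-2 theta t)) / (2 theta), independent of x_0.
With theta = 3/2, sigma = 3:
  Var(X_t) = (3)^2 * (1 - exp(-2*3/2 t)) / (2 * 3/2) = 3 - 3*exp(-3*t).
As t -> infinity, exp(-2*3/2 t) -> 0, so the stationary variance is sigma^2 / (2 theta) = 3.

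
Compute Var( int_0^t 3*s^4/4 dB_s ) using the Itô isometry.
Var = t^9/16

The Itô integral of a deterministic integrand f(s) has mean 0 because each increment f(s) * (B_{s+ds} - B_s) has mean 0. By the Itô isometry:
  Var( int_0^t f(s) dB_s ) = E[ (int_0^t f(s) dB_s)^2 ] = int_0^t f(s)^2 ds.
Here f(s) = 3*s^4/4, so f(s)^2 = 9*s^8/16. Integrate:
  int_0^t (9*s^8/16) ds = t^9/16.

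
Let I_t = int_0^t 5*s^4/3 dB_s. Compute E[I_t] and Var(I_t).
E[I_t] = 0; Var(I_t) = 25*t^9/81

The Itô integral of a deterministic integrand f(s) has mean 0 because each increment f(s) * (B_{s+ds} - B_s) has mean 0. By the Itô isometry:
  Var( int_0^t f(s) dB_s ) = E[ (int_0^t f(s) dB_s)^2 ] = int_0^t f(s)^2 ds.
Here f(s) = 5*s^4/3, so f(s)^2 = 25*s^8/9. Integrate:
  int_0^t (25*s^8/9) ds = 25*t^9/81.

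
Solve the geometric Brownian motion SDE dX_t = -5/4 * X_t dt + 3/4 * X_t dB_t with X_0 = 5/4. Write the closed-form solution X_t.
X_t = 5/4 * exp((-49/32) * t + (3/4) * B_t)

For GBM dX = mu X dt + sigma X dB with X_0 = x_0, apply Itô to Y = log X: dY = (mu - sigma^2/2) dt + sigma dB, so Y_t = log(x_0) + (mu - sigma^2/2) t + sigma B_t and hence X_t = x_0 * exp((mu - sigma^2/2) t + sigma B_t).
With mu = -5/4, sigma = 3/4, x_0 = 5/4, this gives:
  X_t = 5/4 * exp((-49/32) * t + (3/4) * B_t).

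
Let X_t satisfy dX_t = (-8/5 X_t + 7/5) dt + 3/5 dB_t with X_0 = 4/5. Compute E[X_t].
E[X_t] = 7/8 - 3*exp(-8*t/5)/40

Taking expectations and using E[dB_t] = 0, the mean m(t) = E[X_t] satisfies the ODE m'(t) = a m(t) + b with m(0) = x_0. With a = -8/5, b = 7/5, x_0 = 4/5, the solution is
  m(t) = x_0 * exp(a t) + (b/a) * (exp(a t) - 1)
       = (4/5) * exp((-8/5) t) + ((7/5)/(-8/5)) * (exp((-8/5) t) - 1)
       = 7/8 - 3*exp(-8*t/5)/40.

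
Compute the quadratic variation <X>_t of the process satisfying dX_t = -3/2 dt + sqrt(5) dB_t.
<X>_t = 5*t

For an Itô process dX_t = a(t) dt + b(t) dB_t, the quadratic variation is <X>_t = int_0^t b(s)^2 ds (the drift term does not contribute). Here b(s) = sqrt(5), so
  b(s)^2 = 5.
Integrating from 0 to t:
  <X>_t = int_0^t (5) ds = 5*t.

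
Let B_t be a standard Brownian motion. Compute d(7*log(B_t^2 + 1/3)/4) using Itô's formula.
d(7*log(B_t^2 + 1/3)/4) = (21*(1 - 3*B_t^2)/(4*(3*B_t^2 + 1)^2)) dt + (21*B_t/(2*(3*B_t^2 + 1))) dB_t

Itô's formula for f(B_t) gives d f(B_t) = f'(B_t) dB_t + (1/2) f''(B_t) dt. Compute derivatives of f(x) = 7*log(x^2 + 1/3)/4:
  f'(x)  = 21*x/(2*(3*x^2 + 1))
  f''(x) = 21*(1 - 3*x^2)/(2*(3*x^2 + 1)^2)
Substitute x = B_t and multiply the f'' term by 1/2:
  drift     = (1/2) * (21*(1 - 3*x^2)/(2*(3*x^2 + 1)^2)) evaluated at B_t = 21*(1 - 3*B_t^2)/(4*(3*B_t^2 + 1)^2)
  diffusion = (21*x/(2*(3*x^2 + 1))) evaluated at B_t = 21*B_t/(2*(3*B_t^2 + 1))
Therefore d(7*log(B_t^2 + 1/3)/4) = (21*(1 - 3*B_t^2)/(4*(3*B_t^2 + 1)^2)) dt + (21*B_t/(2*(3*B_t^2 + 1))) dB_t.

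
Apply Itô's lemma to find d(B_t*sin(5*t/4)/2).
d(B_t*sin(5*t/4)/2) = (5*B_t*cos(5*t/4)/8) dt + (sin(5*t/4)/2) dB_t

Itô's formula for f(t, x): d f(t, B_t) = (f_t + (1/2) f_xx) dt + f_x dB_t. Compute partials of f(t, x) = x*sin(5*t/4)/2:
  f_t(t,x)  = 5*x*cos(5*t/4)/8
  f_x(t,x)  = sin(5*t/4)/2
  f_xx(t,x) = 0
Assemble drift = f_t + (1/2) f_xx = 5*x*cos(5*t/4)/8 and diffusion = f_x = sin(5*t/4)/2. Substituting x = B_t:
  d(B_t*sin(5*t/4)/2) = (5*B_t*cos(5*t/4)/8) dt + (sin(5*t/4)/2) dB_t.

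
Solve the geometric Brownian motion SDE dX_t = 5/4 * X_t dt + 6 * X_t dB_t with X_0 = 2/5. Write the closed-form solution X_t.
X_t = 2/5 * exp((-67/4) * t + (6) * B_t)

For GBM dX = mu X dt + sigma X dB with X_0 = x_0, apply Itô to Y = log X: dY = (mu - sigma^2/2) dt + sigma dB, so Y_t = log(x_0) + (mu - sigma^2/2) t + sigma B_t and hence X_t = x_0 * exp((mu - sigma^2/2) t + sigma B_t).
With mu = 5/4, sigma = 6, x_0 = 2/5, this gives:
  X_t = 2/5 * exp((-67/4) * t + (6) * B_t).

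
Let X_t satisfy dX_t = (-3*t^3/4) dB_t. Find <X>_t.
<X>_t = 9*t^7/112

For an Itô process dX_t = a(t) dt + b(t) dB_t, the quadratic variation is <X>_t = int_0^t b(s)^2 ds (the drift term does not contribute). Here b(s) = -3*s^3/4, so
  b(s)^2 = 9*s^6/16.
Integrating from 0 to t:
  <X>_t = int_0^t (9*s^6/16) ds = 9*t^7/112.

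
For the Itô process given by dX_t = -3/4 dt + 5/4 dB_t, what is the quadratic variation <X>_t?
<X>_t = 25*t/16

For an Itô process dX_t = a(t) dt + b(t) dB_t, the quadratic variation is <X>_t = int_0^t b(s)^2 ds (the drift term does not contribute). Here b(s) = 5/4, so
  b(s)^2 = 25/16.
Integrating from 0 to t:
  <X>_t = int_0^t (25/16) ds = 25*t/16.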